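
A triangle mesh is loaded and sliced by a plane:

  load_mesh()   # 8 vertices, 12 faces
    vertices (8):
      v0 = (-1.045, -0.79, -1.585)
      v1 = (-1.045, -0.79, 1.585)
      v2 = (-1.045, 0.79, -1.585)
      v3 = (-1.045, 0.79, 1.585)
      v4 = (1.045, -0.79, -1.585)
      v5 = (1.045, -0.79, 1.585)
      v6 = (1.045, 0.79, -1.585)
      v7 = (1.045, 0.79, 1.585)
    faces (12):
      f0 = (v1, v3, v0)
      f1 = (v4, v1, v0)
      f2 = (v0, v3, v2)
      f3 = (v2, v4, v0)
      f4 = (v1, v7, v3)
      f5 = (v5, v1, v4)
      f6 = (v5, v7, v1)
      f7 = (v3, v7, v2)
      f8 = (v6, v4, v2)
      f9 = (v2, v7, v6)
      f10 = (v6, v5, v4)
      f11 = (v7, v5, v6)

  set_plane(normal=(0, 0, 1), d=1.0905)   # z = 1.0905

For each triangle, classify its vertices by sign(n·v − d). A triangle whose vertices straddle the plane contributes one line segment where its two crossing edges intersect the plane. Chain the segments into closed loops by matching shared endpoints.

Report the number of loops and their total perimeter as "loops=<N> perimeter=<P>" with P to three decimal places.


Straddling triangles (8 of 12):
  (v1,v3,v0) [++-] → (-1.045, 0.54353, 1.0905)–(-1.045, -0.79, 1.0905)  len=1.3335
  (v4,v1,v0) [-+-] → (-0.718973, -0.79, 1.0905)–(-1.045, -0.79, 1.0905)  len=0.3260
  (v0,v3,v2) [-+-] → (-1.045, 0.54353, 1.0905)–(-1.045, 0.79, 1.0905)  len=0.2465
  (v5,v1,v4) [++-] → (-0.718973, -0.79, 1.0905)–(1.045, -0.79, 1.0905)  len=1.7640
  (v3,v7,v2) [++-] → (0.718973, 0.79, 1.0905)–(-1.045, 0.79, 1.0905)  len=1.7640
  (v2,v7,v6) [-+-] → (0.718973, 0.79, 1.0905)–(1.045, 0.79, 1.0905)  len=0.3260
  (v6,v5,v4) [-+-] → (1.045, -0.54353, 1.0905)–(1.045, -0.79, 1.0905)  len=0.2465
  (v7,v5,v6) [++-] → (1.045, -0.54353, 1.0905)–(1.045, 0.79, 1.0905)  len=1.3335

Chained into 1 loop(s):
  loop 1: 8 segments, perimeter = 7.3400
Total perimeter = 7.340

loops=1 perimeter=7.340


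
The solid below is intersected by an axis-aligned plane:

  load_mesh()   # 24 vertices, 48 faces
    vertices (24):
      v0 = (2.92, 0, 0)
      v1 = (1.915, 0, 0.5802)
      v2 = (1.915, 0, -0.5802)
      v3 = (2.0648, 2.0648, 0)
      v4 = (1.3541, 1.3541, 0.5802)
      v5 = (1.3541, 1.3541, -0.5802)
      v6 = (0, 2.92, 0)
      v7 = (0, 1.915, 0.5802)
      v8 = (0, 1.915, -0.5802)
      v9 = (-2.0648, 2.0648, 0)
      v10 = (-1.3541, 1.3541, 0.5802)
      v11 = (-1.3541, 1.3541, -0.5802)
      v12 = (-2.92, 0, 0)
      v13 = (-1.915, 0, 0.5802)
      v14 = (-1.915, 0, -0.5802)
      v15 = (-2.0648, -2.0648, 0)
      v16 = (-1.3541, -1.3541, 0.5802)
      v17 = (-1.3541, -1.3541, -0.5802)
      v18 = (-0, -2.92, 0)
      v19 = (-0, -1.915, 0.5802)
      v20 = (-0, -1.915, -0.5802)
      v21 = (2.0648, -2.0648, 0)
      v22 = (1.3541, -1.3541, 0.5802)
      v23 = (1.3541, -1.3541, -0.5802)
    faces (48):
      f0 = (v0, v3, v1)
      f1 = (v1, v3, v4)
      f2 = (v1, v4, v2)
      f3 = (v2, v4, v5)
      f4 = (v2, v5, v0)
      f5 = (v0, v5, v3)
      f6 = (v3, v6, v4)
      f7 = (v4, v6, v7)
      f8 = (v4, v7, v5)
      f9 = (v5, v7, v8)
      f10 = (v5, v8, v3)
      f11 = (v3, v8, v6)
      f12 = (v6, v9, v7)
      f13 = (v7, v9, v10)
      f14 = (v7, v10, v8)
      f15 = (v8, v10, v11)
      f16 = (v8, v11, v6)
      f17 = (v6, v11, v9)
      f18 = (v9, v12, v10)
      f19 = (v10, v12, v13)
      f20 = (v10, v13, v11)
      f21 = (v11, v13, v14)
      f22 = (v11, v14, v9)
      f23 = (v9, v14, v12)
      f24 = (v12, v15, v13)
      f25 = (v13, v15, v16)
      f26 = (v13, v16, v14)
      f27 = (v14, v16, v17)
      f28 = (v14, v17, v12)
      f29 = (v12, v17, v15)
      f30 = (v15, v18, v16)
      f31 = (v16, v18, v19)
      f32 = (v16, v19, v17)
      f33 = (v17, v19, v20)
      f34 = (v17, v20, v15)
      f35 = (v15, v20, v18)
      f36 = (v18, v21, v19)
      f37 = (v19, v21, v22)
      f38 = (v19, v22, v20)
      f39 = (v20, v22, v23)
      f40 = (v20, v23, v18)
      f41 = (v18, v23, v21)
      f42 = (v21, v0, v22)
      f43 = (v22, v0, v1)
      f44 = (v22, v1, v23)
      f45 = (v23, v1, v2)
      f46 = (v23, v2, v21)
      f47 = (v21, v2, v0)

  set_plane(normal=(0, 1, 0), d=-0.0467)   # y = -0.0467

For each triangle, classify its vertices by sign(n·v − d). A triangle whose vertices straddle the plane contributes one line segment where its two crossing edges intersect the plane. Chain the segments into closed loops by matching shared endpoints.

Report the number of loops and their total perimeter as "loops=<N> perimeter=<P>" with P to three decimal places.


Straddling triangles (12 of 48):
  (v12,v15,v13) [+-+] → (-2.90066, -0.0467, 0)–(-1.91839, -0.0467, 0.567077)  len=1.1342
  (v13,v15,v16) [+--] → (-1.91839, -0.0467, 0.567077)–(-1.89566, -0.0467, 0.5802)  len=0.0262
  (v13,v16,v14) [+-+] → (-1.89566, -0.0467, 0.5802)–(-1.89566, -0.0467, -0.54018)  len=1.1204
  (v14,v16,v17) [+--] → (-1.89566, -0.0467, -0.54018)–(-1.89566, -0.0467, -0.5802)  len=0.0400
  (v14,v17,v12) [+-+] → (-1.89566, -0.0467, -0.5802)–(-2.866, -0.0467, -0.0200099)  len=1.1204
  (v12,v17,v15) [+--] → (-2.866, -0.0467, -0.0200099)–(-2.90066, -0.0467, 0)  len=0.0400
  (v21,v0,v22) [-+-] → (2.90066, -0.0467, 0)–(2.866, -0.0467, 0.0200099)  len=0.0400
  (v22,v0,v1) [-++] → (2.866, -0.0467, 0.0200099)–(1.89566, -0.0467, 0.5802)  len=1.1204
  (v22,v1,v23) [-+-] → (1.89566, -0.0467, 0.5802)–(1.89566, -0.0467, 0.54018)  len=0.0400
  (v23,v1,v2) [-++] → (1.89566, -0.0467, 0.54018)–(1.89566, -0.0467, -0.5802)  len=1.1204
  (v23,v2,v21) [-+-] → (1.89566, -0.0467, -0.5802)–(1.91839, -0.0467, -0.567077)  len=0.0262
  (v21,v2,v0) [-++] → (1.91839, -0.0467, -0.567077)–(2.90066, -0.0467, 0)  len=1.1342

Chained into 2 loop(s):
  loop 1: 6 segments, perimeter = 3.4813
  loop 2: 6 segments, perimeter = 3.4813
Total perimeter = 6.963

loops=2 perimeter=6.963


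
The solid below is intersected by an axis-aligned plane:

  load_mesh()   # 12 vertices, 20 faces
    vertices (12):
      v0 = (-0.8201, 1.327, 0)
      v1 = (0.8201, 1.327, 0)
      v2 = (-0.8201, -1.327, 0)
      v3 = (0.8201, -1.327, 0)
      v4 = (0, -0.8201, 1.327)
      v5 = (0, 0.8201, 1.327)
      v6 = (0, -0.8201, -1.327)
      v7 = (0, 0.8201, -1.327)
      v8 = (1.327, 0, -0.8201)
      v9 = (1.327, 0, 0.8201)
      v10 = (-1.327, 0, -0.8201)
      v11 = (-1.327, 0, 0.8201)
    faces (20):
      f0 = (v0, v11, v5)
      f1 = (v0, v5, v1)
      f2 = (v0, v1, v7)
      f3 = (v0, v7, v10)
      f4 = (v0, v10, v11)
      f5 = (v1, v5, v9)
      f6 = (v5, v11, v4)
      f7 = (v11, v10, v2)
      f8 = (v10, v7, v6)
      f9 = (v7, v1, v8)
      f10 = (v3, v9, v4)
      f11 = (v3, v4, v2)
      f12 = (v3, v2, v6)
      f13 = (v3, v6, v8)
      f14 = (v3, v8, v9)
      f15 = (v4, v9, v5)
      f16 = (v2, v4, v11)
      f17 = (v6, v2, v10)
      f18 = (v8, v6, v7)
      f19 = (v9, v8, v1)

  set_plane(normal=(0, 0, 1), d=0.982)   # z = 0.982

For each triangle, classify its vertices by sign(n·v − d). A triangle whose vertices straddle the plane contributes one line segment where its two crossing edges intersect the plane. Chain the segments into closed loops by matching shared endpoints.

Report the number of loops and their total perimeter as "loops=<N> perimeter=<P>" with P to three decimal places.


loops=1 perimeter=5.804

Straddling triangles (8 of 20):
  (v0,v11,v5) [--+] → (-0.903166, 0.261934, 0.982)–(-0.213214, 0.951886, 0.982)  len=0.9757
  (v0,v5,v1) [-+-] → (-0.213214, 0.951886, 0.982)–(0.213214, 0.951886, 0.982)  len=0.4264
  (v1,v5,v9) [-+-] → (0.213214, 0.951886, 0.982)–(0.903166, 0.261934, 0.982)  len=0.9757
  (v5,v11,v4) [+-+] → (-0.903166, 0.261934, 0.982)–(-0.903166, -0.261934, 0.982)  len=0.5239
  (v3,v9,v4) [--+] → (0.903166, -0.261934, 0.982)–(0.213214, -0.951886, 0.982)  len=0.9757
  (v3,v4,v2) [-+-] → (0.213214, -0.951886, 0.982)–(-0.213214, -0.951886, 0.982)  len=0.4264
  (v4,v9,v5) [+-+] → (0.903166, -0.261934, 0.982)–(0.903166, 0.261934, 0.982)  len=0.5239
  (v2,v4,v11) [-+-] → (-0.213214, -0.951886, 0.982)–(-0.903166, -0.261934, 0.982)  len=0.9757

Chained into 1 loop(s):
  loop 1: 8 segments, perimeter = 5.8036
Total perimeter = 5.804


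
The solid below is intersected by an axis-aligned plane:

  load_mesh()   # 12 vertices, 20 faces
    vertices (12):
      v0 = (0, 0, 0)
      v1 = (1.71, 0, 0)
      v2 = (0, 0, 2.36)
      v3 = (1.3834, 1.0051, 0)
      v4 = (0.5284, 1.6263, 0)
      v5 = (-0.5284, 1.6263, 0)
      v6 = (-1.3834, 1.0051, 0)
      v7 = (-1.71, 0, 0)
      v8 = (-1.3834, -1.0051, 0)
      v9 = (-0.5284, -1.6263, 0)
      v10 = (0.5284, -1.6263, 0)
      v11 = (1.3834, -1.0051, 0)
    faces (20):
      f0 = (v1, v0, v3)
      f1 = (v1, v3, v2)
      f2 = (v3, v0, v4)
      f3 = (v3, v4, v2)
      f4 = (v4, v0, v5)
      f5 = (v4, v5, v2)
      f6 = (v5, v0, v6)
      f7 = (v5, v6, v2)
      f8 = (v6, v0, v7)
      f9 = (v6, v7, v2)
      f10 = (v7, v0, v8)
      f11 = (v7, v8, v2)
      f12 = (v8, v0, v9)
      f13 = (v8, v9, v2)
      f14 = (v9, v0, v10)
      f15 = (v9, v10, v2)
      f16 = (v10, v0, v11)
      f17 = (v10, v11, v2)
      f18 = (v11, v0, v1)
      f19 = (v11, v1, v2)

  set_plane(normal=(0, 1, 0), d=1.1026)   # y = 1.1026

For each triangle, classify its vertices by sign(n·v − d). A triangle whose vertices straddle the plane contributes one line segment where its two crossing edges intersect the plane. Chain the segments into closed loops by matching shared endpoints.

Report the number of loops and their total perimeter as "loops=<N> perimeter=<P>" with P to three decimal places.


Straddling triangles (6 of 20):
  (v3,v0,v4) [--+] → (0.358245, 1.1026, 0)–(1.2492, 1.1026, 0)  len=0.8910
  (v3,v4,v2) [-+-] → (1.2492, 1.1026, 0)–(0.358245, 1.1026, 0.759966)  len=1.1710
  (v4,v0,v5) [+-+] → (0.358245, 1.1026, 0)–(-0.358245, 1.1026, 0)  len=0.7165
  (v4,v5,v2) [++-] → (-0.358245, 1.1026, 0.759966)–(0.358245, 1.1026, 0.759966)  len=0.7165
  (v5,v0,v6) [+--] → (-0.358245, 1.1026, 0)–(-1.2492, 1.1026, 0)  len=0.8910
  (v5,v6,v2) [+--] → (-1.2492, 1.1026, 0)–(-0.358245, 1.1026, 0.759966)  len=1.1710

Chained into 1 loop(s):
  loop 1: 6 segments, perimeter = 5.5570
Total perimeter = 5.557

loops=1 perimeter=5.557


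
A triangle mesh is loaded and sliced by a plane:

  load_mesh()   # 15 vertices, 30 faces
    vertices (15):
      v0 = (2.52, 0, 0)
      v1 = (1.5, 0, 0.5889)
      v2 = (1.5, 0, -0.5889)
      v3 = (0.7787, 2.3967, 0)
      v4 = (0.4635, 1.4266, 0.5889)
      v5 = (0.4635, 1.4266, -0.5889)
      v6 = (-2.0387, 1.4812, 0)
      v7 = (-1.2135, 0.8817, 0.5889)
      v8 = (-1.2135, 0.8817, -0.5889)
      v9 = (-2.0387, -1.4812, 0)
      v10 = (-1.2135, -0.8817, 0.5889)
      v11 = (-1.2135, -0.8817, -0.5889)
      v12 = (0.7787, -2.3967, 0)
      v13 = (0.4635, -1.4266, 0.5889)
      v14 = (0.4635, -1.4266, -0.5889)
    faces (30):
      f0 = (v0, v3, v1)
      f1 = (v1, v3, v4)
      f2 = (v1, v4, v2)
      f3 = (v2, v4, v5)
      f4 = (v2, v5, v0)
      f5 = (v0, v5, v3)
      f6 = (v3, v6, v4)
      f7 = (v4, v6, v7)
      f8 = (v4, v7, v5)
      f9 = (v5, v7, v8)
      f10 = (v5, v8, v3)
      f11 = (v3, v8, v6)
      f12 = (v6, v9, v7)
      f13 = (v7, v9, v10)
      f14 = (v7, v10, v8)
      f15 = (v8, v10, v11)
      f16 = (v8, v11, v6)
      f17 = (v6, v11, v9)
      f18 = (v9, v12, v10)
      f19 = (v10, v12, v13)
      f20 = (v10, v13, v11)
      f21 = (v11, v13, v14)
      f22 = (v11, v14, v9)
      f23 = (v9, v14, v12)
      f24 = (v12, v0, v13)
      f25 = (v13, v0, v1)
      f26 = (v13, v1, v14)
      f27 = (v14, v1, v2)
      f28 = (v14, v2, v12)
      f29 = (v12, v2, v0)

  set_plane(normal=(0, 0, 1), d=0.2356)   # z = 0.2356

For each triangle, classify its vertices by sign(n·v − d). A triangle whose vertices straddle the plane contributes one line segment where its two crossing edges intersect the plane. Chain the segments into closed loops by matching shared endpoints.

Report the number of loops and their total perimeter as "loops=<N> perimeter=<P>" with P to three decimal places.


Straddling triangles (20 of 30):
  (v0,v3,v1) [--+] → (1.06727, 1.43786, 0.2356)–(2.11193, 0, 0.2356)  len=1.7773
  (v1,v3,v4) [+-+] → (1.06727, 1.43786, 0.2356)–(0.652599, 2.00859, 0.2356)  len=0.7055
  (v1,v4,v2) [++-] → (0.774415, 0.998668, 0.2356)–(1.5, 0, 0.2356)  len=1.2344
  (v2,v4,v5) [-+-] → (0.774415, 0.998668, 0.2356)–(0.4635, 1.4266, 0.2356)  len=0.5290
  (v3,v6,v4) [--+] → (-1.03765, 1.45936, 0.2356)–(0.652599, 2.00859, 0.2356)  len=1.7772
  (v4,v6,v7) [+-+] → (-1.03765, 1.45936, 0.2356)–(-1.70856, 1.24136, 0.2356)  len=0.7054
  (v4,v7,v5) [++-] → (-0.710457, 1.04515, 0.2356)–(0.4635, 1.4266, 0.2356)  len=1.2344
  (v5,v7,v8) [-+-] → (-0.710457, 1.04515, 0.2356)–(-1.2135, 0.8817, 0.2356)  len=0.5289
  (v6,v9,v7) [--+] → (-1.70856, -0.53588, 0.2356)–(-1.70856, 1.24136, 0.2356)  len=1.7772
  (v7,v9,v10) [+-+] → (-1.70856, -0.53588, 0.2356)–(-1.70856, -1.24136, 0.2356)  len=0.7055
  (v7,v10,v8) [++-] → (-1.2135, -0.35274, 0.2356)–(-1.2135, 0.8817, 0.2356)  len=1.2344
  (v8,v10,v11) [-+-] → (-1.2135, -0.35274, 0.2356)–(-1.2135, -0.8817, 0.2356)  len=0.5290
  (v9,v12,v10) [--+] → (-0.0183153, -1.7906, 0.2356)–(-1.70856, -1.24136, 0.2356)  len=1.7772
  (v10,v12,v13) [+-+] → (-0.0183153, -1.7906, 0.2356)–(0.652599, -2.00859, 0.2356)  len=0.7054
  (v10,v13,v11) [++-] → (-0.039543, -1.26315, 0.2356)–(-1.2135, -0.8817, 0.2356)  len=1.2344
  (v11,v13,v14) [-+-] → (-0.039543, -1.26315, 0.2356)–(0.4635, -1.4266, 0.2356)  len=0.5289
  (v12,v0,v13) [--+] → (1.69726, -0.570737, 0.2356)–(0.652599, -2.00859, 0.2356)  len=1.7773
  (v13,v0,v1) [+-+] → (1.69726, -0.570737, 0.2356)–(2.11193, 0, 0.2356)  len=0.7055
  (v13,v1,v14) [++-] → (1.18909, -0.427932, 0.2356)–(0.4635, -1.4266, 0.2356)  len=1.2344
  (v14,v1,v2) [-+-] → (1.18909, -0.427932, 0.2356)–(1.5, 0, 0.2356)  len=0.5290

Chained into 2 loop(s):
  loop 1: 10 segments, perimeter = 12.4136
  loop 2: 10 segments, perimeter = 8.8168
Total perimeter = 21.230

loops=2 perimeter=21.230


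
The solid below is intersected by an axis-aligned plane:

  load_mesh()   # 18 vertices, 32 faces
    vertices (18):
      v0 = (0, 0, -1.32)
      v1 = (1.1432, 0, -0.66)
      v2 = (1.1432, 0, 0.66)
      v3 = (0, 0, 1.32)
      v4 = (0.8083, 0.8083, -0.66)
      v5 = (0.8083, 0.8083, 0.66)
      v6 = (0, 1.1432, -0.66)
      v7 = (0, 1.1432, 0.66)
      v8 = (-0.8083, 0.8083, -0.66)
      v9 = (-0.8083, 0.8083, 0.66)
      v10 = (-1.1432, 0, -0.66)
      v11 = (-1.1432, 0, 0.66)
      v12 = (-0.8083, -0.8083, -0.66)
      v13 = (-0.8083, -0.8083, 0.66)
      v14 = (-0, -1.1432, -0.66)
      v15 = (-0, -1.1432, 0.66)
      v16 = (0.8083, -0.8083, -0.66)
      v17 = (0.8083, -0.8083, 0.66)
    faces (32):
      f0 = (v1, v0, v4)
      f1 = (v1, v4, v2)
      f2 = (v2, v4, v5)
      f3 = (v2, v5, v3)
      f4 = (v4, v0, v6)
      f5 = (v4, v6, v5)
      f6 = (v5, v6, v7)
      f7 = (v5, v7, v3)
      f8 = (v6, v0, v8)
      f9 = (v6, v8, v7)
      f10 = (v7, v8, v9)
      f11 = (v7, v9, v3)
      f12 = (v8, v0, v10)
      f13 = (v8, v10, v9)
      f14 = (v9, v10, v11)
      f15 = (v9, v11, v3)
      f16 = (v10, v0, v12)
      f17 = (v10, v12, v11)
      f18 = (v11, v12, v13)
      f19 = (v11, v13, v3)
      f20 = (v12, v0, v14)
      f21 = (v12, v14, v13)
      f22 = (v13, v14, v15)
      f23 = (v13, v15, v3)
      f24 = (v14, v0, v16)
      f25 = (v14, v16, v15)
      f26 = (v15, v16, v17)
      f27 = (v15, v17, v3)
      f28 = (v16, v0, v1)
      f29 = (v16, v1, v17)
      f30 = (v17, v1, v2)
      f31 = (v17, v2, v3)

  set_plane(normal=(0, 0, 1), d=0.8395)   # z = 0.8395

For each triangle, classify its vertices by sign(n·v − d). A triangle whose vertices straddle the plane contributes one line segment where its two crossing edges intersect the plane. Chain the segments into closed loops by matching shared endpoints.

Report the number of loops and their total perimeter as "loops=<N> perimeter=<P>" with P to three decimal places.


Straddling triangles (8 of 32):
  (v2,v5,v3) [--+] → (0.588467, 0.588467, 0.8395)–(0.832284, 0, 0.8395)  len=0.6370
  (v5,v7,v3) [--+] → (0, 0.832284, 0.8395)–(0.588467, 0.588467, 0.8395)  len=0.6370
  (v7,v9,v3) [--+] → (-0.588467, 0.588467, 0.8395)–(0, 0.832284, 0.8395)  len=0.6370
  (v9,v11,v3) [--+] → (-0.832284, 0, 0.8395)–(-0.588467, 0.588467, 0.8395)  len=0.6370
  (v11,v13,v3) [--+] → (-0.588467, -0.588467, 0.8395)–(-0.832284, 0, 0.8395)  len=0.6370
  (v13,v15,v3) [--+] → (0, -0.832284, 0.8395)–(-0.588467, -0.588467, 0.8395)  len=0.6370
  (v15,v17,v3) [--+] → (0.588467, -0.588467, 0.8395)–(0, -0.832284, 0.8395)  len=0.6370
  (v17,v2,v3) [--+] → (0.832284, 0, 0.8395)–(0.588467, -0.588467, 0.8395)  len=0.6370

Chained into 1 loop(s):
  loop 1: 8 segments, perimeter = 5.0958
Total perimeter = 5.096

loops=1 perimeter=5.096


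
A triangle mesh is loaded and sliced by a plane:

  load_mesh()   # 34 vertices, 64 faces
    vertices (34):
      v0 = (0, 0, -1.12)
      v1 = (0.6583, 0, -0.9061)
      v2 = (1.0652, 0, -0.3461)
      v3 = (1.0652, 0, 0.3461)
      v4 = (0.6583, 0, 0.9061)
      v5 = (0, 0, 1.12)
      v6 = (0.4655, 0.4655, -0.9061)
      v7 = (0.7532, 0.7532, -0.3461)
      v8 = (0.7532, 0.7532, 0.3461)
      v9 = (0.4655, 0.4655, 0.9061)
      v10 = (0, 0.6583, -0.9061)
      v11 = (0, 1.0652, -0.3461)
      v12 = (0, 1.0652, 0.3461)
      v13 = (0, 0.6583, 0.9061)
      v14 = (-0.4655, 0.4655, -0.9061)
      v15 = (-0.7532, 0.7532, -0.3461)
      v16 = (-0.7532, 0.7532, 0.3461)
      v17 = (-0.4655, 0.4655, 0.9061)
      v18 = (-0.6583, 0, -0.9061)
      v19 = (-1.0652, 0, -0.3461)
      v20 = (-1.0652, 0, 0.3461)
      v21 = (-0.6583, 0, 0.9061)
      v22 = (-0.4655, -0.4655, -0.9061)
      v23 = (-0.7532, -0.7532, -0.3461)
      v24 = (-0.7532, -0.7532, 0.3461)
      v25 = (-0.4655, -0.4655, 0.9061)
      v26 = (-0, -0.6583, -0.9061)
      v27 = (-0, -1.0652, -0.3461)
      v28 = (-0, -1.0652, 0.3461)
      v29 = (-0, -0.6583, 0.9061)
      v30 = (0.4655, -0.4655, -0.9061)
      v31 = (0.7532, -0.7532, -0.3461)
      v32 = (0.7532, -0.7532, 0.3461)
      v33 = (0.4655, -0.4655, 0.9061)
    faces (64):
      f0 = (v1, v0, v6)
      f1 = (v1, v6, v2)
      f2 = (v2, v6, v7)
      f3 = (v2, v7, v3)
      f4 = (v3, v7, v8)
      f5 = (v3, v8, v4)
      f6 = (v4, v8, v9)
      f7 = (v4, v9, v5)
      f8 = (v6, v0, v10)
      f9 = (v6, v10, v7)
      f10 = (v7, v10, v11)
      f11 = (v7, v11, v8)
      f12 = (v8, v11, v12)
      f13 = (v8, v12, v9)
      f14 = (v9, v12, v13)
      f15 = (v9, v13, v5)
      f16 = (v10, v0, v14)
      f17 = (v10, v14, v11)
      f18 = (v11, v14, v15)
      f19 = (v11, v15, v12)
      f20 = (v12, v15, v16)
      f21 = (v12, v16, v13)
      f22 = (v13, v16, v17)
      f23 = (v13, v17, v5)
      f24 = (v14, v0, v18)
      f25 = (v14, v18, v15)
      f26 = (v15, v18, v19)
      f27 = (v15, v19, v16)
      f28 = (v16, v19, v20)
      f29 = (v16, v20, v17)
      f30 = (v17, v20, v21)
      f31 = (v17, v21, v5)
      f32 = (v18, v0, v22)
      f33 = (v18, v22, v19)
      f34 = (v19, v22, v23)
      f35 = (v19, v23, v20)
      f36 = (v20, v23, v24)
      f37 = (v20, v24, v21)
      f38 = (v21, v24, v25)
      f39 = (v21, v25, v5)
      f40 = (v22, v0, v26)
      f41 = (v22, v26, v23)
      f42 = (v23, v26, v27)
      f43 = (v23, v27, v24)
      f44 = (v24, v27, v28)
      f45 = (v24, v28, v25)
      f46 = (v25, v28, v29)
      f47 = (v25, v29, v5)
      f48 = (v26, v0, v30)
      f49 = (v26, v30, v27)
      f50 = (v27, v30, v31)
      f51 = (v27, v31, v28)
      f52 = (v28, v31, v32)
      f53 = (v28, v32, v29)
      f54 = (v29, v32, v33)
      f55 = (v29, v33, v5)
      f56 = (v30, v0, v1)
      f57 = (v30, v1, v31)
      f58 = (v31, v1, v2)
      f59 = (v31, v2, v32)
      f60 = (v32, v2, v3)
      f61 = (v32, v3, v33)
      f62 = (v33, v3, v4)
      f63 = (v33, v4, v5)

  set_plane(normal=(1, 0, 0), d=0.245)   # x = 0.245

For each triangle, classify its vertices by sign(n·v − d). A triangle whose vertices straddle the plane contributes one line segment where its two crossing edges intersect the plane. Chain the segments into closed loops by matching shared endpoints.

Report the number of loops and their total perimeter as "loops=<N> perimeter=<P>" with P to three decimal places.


loops=1 perimeter=6.454

Straddling triangles (20 of 64):
  (v1,v0,v6) [+-+] → (0.245, 0, -1.04039)–(0.245, 0.245, -1.00742)  len=0.2472
  (v4,v9,v5) [++-] → (0.245, 0.245, 1.00742)–(0.245, 0, 1.04039)  len=0.2472
  (v6,v0,v10) [+--] → (0.245, 0.245, -1.00742)–(0.245, 0.556826, -0.9061)  len=0.3279
  (v6,v10,v7) [+-+] → (0.245, 0.556826, -0.9061)–(0.245, 0.689169, -0.723944)  len=0.2252
  (v7,v10,v11) [+--] → (0.245, 0.689169, -0.723944)–(0.245, 0.963713, -0.3461)  len=0.4671
  (v7,v11,v8) [+-+] → (0.245, 0.963713, -0.3461)–(0.245, 0.963713, -0.120942)  len=0.2252
  (v8,v11,v12) [+--] → (0.245, 0.963713, -0.120942)–(0.245, 0.963713, 0.3461)  len=0.4670
  (v8,v12,v9) [+-+] → (0.245, 0.963713, 0.3461)–(0.245, 0.749568, 0.640837)  len=0.3643
  (v9,v12,v13) [+--] → (0.245, 0.749568, 0.640837)–(0.245, 0.556826, 0.9061)  len=0.3279
  (v9,v13,v5) [+--] → (0.245, 0.556826, 0.9061)–(0.245, 0.245, 1.00742)  len=0.3279
  (v26,v0,v30) [--+] → (0.245, -0.245, -1.00742)–(0.245, -0.556826, -0.9061)  len=0.3279
  (v26,v30,v27) [-+-] → (0.245, -0.556826, -0.9061)–(0.245, -0.749568, -0.640837)  len=0.3279
  (v27,v30,v31) [-++] → (0.245, -0.749568, -0.640837)–(0.245, -0.963713, -0.3461)  len=0.3643
  (v27,v31,v28) [-+-] → (0.245, -0.963713, -0.3461)–(0.245, -0.963713, 0.120942)  len=0.4670
  (v28,v31,v32) [-++] → (0.245, -0.963713, 0.120942)–(0.245, -0.963713, 0.3461)  len=0.2252
  (v28,v32,v29) [-+-] → (0.245, -0.963713, 0.3461)–(0.245, -0.689169, 0.723944)  len=0.4671
  (v29,v32,v33) [-++] → (0.245, -0.689169, 0.723944)–(0.245, -0.556826, 0.9061)  len=0.2252
  (v29,v33,v5) [-+-] → (0.245, -0.556826, 0.9061)–(0.245, -0.245, 1.00742)  len=0.3279
  (v30,v0,v1) [+-+] → (0.245, -0.245, -1.00742)–(0.245, 0, -1.04039)  len=0.2472
  (v33,v4,v5) [++-] → (0.245, 0, 1.04039)–(0.245, -0.245, 1.00742)  len=0.2472

Chained into 1 loop(s):
  loop 1: 20 segments, perimeter = 6.4536
Total perimeter = 6.454


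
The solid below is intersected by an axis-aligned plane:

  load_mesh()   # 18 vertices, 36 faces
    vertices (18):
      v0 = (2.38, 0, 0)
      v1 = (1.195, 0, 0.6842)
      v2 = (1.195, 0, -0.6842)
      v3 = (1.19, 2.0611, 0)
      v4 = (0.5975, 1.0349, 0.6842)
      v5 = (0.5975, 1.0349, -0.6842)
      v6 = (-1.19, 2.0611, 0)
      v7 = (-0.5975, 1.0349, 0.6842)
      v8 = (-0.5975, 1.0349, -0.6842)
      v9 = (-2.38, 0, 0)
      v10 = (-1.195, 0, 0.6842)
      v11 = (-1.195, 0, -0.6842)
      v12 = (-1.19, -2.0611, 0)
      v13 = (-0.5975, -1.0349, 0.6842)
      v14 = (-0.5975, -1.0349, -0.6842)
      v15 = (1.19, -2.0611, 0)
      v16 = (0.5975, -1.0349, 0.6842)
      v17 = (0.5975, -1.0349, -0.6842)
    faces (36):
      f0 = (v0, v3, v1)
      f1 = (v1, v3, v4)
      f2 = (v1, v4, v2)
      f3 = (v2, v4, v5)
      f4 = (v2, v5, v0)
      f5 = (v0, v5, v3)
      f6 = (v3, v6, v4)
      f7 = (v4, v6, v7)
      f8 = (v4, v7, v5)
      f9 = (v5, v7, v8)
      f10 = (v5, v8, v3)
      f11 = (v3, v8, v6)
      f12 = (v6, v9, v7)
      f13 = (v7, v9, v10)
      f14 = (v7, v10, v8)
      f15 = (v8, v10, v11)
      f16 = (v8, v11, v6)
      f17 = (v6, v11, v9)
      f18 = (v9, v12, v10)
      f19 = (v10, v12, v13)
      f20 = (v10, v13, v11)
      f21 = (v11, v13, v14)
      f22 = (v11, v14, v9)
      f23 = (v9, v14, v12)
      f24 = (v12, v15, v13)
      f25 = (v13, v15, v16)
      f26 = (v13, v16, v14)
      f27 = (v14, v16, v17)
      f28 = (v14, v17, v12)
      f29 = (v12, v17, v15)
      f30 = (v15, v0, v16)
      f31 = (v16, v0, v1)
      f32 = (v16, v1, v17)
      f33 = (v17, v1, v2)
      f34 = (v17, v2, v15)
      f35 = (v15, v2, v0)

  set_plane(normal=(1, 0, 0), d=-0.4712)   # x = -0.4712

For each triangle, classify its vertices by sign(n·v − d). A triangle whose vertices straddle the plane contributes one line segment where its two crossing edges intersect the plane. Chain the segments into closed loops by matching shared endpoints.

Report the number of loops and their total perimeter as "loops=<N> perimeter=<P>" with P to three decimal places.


Straddling triangles (12 of 36):
  (v3,v6,v4) [+-+] → (-0.4712, 2.0611, 0)–(-0.4712, 1.64844, 0.275135)  len=0.4960
  (v4,v6,v7) [+--] → (-0.4712, 1.64844, 0.275135)–(-0.4712, 1.0349, 0.6842)  len=0.7374
  (v4,v7,v5) [+-+] → (-0.4712, 1.0349, 0.6842)–(-0.4712, 1.0349, 0.539573)  len=0.1446
  (v5,v7,v8) [+--] → (-0.4712, 1.0349, 0.539573)–(-0.4712, 1.0349, -0.6842)  len=1.2238
  (v5,v8,v3) [+-+] → (-0.4712, 1.0349, -0.6842)–(-0.4712, 1.10741, -0.635856)  len=0.0871
  (v3,v8,v6) [+--] → (-0.4712, 1.10741, -0.635856)–(-0.4712, 2.0611, 0)  len=1.1462
  (v12,v15,v13) [-+-] → (-0.4712, -2.0611, 0)–(-0.4712, -1.10741, 0.635856)  len=1.1462
  (v13,v15,v16) [-++] → (-0.4712, -1.10741, 0.635856)–(-0.4712, -1.0349, 0.6842)  len=0.0871
  (v13,v16,v14) [-+-] → (-0.4712, -1.0349, 0.6842)–(-0.4712, -1.0349, -0.539573)  len=1.2238
  (v14,v16,v17) [-++] → (-0.4712, -1.0349, -0.539573)–(-0.4712, -1.0349, -0.6842)  len=0.1446
  (v14,v17,v12) [-+-] → (-0.4712, -1.0349, -0.6842)–(-0.4712, -1.64844, -0.275135)  len=0.7374
  (v12,v17,v15) [-++] → (-0.4712, -1.64844, -0.275135)–(-0.4712, -2.0611, 0)  len=0.4960

Chained into 2 loop(s):
  loop 1: 6 segments, perimeter = 3.8352
  loop 2: 6 segments, perimeter = 3.8352
Total perimeter = 7.670

loops=2 perimeter=7.670


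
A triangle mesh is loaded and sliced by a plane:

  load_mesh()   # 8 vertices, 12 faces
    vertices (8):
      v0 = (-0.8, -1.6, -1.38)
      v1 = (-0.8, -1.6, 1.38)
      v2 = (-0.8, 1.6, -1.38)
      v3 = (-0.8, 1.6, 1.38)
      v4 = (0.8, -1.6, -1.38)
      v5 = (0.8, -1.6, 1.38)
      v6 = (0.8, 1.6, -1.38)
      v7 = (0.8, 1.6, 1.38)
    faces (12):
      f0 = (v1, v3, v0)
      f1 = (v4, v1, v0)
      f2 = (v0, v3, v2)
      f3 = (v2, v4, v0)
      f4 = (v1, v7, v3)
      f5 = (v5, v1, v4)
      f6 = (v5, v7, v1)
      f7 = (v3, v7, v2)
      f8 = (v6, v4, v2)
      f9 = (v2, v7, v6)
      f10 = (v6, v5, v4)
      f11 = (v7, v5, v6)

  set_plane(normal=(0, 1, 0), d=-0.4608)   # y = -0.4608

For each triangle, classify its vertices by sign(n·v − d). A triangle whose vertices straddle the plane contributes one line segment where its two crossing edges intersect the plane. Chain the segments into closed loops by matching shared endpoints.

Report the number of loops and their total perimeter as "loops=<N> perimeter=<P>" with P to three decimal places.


Straddling triangles (8 of 12):
  (v1,v3,v0) [-+-] → (-0.8, -0.4608, 1.38)–(-0.8, -0.4608, -0.39744)  len=1.7774
  (v0,v3,v2) [-++] → (-0.8, -0.4608, -0.39744)–(-0.8, -0.4608, -1.38)  len=0.9826
  (v2,v4,v0) [+--] → (0.2304, -0.4608, -1.38)–(-0.8, -0.4608, -1.38)  len=1.0304
  (v1,v7,v3) [-++] → (-0.2304, -0.4608, 1.38)–(-0.8, -0.4608, 1.38)  len=0.5696
  (v5,v7,v1) [-+-] → (0.8, -0.4608, 1.38)–(-0.2304, -0.4608, 1.38)  len=1.0304
  (v6,v4,v2) [+-+] → (0.8, -0.4608, -1.38)–(0.2304, -0.4608, -1.38)  len=0.5696
  (v6,v5,v4) [+--] → (0.8, -0.4608, 0.39744)–(0.8, -0.4608, -1.38)  len=1.7774
  (v7,v5,v6) [+-+] → (0.8, -0.4608, 1.38)–(0.8, -0.4608, 0.39744)  len=0.9826

Chained into 1 loop(s):
  loop 1: 8 segments, perimeter = 8.7200
Total perimeter = 8.720

loops=1 perimeter=8.720


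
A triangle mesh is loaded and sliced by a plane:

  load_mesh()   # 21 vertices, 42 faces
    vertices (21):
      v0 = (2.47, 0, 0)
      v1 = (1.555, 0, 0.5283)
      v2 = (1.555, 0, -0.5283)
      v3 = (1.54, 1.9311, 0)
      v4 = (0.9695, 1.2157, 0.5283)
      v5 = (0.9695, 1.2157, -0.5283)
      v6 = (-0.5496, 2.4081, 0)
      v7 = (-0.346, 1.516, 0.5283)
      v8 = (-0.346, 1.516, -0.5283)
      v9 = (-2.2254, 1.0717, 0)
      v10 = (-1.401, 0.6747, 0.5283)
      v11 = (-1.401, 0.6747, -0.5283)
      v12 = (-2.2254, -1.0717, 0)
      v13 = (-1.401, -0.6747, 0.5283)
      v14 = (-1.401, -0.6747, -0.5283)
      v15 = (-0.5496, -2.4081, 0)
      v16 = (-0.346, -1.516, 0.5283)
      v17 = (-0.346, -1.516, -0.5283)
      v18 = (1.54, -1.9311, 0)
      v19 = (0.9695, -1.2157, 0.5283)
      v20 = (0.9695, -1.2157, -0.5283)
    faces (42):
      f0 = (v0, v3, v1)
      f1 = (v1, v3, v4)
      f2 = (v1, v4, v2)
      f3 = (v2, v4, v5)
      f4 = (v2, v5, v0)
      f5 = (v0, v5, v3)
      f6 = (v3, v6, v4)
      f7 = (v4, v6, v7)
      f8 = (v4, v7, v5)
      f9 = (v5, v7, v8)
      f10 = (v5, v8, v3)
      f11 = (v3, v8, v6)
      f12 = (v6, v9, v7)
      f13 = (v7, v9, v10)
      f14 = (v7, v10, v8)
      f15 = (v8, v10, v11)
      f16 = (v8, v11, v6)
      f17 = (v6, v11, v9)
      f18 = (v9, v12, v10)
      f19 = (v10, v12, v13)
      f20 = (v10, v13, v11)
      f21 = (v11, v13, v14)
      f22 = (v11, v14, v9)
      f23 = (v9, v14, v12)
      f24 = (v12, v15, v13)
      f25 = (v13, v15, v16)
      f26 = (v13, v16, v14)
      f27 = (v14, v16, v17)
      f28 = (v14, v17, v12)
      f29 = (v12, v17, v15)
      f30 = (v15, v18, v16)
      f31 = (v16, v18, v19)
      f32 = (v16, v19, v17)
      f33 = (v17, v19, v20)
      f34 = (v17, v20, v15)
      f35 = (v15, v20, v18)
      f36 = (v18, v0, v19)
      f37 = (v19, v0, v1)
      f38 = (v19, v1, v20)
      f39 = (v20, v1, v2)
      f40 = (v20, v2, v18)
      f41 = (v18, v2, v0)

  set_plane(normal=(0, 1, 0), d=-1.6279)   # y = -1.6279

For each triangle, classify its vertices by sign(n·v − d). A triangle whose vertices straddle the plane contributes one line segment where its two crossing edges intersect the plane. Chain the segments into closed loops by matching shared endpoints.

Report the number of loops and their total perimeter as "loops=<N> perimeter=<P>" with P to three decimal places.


loops=1 perimeter=6.759

Straddling triangles (10 of 42):
  (v12,v15,v13) [+-+] → (-1.52794, -1.6279, 0)–(-0.932813, -1.6279, 0.237787)  len=0.6409
  (v13,v15,v16) [+-+] → (-0.932813, -1.6279, 0.237787)–(-0.371538, -1.6279, 0.462033)  len=0.6044
  (v12,v17,v15) [++-] → (-0.371538, -1.6279, -0.462033)–(-1.52794, -1.6279, 0)  len=1.2453
  (v15,v18,v16) [--+] → (0.162416, -1.6279, 0.385884)–(-0.371538, -1.6279, 0.462033)  len=0.5394
  (v16,v18,v19) [+-+] → (0.162416, -1.6279, 0.385884)–(1.29821, -1.6279, 0.223903)  len=1.1473
  (v17,v20,v15) [++-] → (0.444363, -1.6279, -0.345672)–(-0.371538, -1.6279, -0.462033)  len=0.8242
  (v15,v20,v18) [-+-] → (0.444363, -1.6279, -0.345672)–(1.29821, -1.6279, -0.223903)  len=0.8625
  (v18,v0,v19) [-++] → (1.68602, -1.6279, 0)–(1.29821, -1.6279, 0.223903)  len=0.4478
  (v20,v2,v18) [++-] → (1.54236, -1.6279, -0.0829478)–(1.29821, -1.6279, -0.223903)  len=0.2819
  (v18,v2,v0) [-++] → (1.54236, -1.6279, -0.0829478)–(1.68602, -1.6279, 0)  len=0.1659

Chained into 1 loop(s):
  loop 1: 10 segments, perimeter = 6.7595
Total perimeter = 6.759


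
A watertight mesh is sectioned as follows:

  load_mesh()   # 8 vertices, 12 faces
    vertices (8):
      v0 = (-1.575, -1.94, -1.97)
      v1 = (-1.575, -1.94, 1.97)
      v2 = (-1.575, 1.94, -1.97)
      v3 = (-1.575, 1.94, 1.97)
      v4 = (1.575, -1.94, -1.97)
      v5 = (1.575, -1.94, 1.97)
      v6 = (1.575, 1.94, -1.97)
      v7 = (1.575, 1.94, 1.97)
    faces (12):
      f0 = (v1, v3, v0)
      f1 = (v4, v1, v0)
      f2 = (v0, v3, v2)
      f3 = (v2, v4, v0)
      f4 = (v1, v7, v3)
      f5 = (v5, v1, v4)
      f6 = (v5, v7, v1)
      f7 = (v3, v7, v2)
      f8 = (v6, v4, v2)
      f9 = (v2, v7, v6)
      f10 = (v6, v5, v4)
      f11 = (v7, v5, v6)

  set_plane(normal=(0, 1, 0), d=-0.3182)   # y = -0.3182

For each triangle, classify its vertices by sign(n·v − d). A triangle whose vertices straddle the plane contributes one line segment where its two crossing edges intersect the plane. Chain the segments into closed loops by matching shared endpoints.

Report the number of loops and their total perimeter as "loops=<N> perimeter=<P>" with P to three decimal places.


Straddling triangles (8 of 12):
  (v1,v3,v0) [-+-] → (-1.575, -0.3182, 1.97)–(-1.575, -0.3182, -0.323121)  len=2.2931
  (v0,v3,v2) [-++] → (-1.575, -0.3182, -0.323121)–(-1.575, -0.3182, -1.97)  len=1.6469
  (v2,v4,v0) [+--] → (0.258332, -0.3182, -1.97)–(-1.575, -0.3182, -1.97)  len=1.8333
  (v1,v7,v3) [-++] → (-0.258332, -0.3182, 1.97)–(-1.575, -0.3182, 1.97)  len=1.3167
  (v5,v7,v1) [-+-] → (1.575, -0.3182, 1.97)–(-0.258332, -0.3182, 1.97)  len=1.8333
  (v6,v4,v2) [+-+] → (1.575, -0.3182, -1.97)–(0.258332, -0.3182, -1.97)  len=1.3167
  (v6,v5,v4) [+--] → (1.575, -0.3182, 0.323121)–(1.575, -0.3182, -1.97)  len=2.2931
  (v7,v5,v6) [+-+] → (1.575, -0.3182, 1.97)–(1.575, -0.3182, 0.323121)  len=1.6469

Chained into 1 loop(s):
  loop 1: 8 segments, perimeter = 14.1800
Total perimeter = 14.180

loops=1 perimeter=14.180


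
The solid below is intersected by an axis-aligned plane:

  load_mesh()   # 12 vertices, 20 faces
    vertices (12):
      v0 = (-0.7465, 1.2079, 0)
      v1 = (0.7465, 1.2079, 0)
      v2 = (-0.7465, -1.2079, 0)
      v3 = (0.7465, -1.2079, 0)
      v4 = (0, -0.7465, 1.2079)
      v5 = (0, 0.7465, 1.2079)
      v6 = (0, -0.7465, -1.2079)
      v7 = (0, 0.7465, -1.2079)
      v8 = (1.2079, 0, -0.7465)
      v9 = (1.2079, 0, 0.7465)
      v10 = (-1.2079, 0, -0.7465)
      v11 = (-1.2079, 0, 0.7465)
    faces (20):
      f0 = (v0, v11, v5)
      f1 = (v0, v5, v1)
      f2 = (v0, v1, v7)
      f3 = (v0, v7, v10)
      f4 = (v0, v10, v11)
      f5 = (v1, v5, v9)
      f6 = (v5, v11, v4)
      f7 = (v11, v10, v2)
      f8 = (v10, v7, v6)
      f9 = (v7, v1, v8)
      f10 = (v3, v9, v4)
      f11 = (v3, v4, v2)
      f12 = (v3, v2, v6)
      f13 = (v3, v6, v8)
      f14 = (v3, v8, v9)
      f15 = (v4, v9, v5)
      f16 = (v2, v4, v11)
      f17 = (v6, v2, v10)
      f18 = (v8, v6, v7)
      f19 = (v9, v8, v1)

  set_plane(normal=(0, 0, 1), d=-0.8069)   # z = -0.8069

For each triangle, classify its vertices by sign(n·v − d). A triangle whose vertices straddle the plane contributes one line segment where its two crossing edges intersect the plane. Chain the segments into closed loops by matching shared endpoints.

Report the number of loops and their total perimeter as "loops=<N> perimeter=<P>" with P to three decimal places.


loops=1 perimeter=5.919

Straddling triangles (8 of 20):
  (v0,v1,v7) [++-] → (0.247824, 0.899676, -0.8069)–(-0.247824, 0.899676, -0.8069)  len=0.4956
  (v0,v7,v10) [+-+] → (-0.247824, 0.899676, -0.8069)–(-1.04978, 0.0977213, -0.8069)  len=1.1341
  (v10,v7,v6) [+--] → (-1.04978, 0.0977213, -0.8069)–(-1.04978, -0.0977213, -0.8069)  len=0.1954
  (v7,v1,v8) [-++] → (0.247824, 0.899676, -0.8069)–(1.04978, 0.0977213, -0.8069)  len=1.1341
  (v3,v2,v6) [++-] → (-0.247824, -0.899676, -0.8069)–(0.247824, -0.899676, -0.8069)  len=0.4956
  (v3,v6,v8) [+-+] → (0.247824, -0.899676, -0.8069)–(1.04978, -0.0977213, -0.8069)  len=1.1341
  (v6,v2,v10) [-++] → (-0.247824, -0.899676, -0.8069)–(-1.04978, -0.0977213, -0.8069)  len=1.1341
  (v8,v6,v7) [+--] → (1.04978, -0.0977213, -0.8069)–(1.04978, 0.0977213, -0.8069)  len=0.1954

Chained into 1 loop(s):
  loop 1: 8 segments, perimeter = 5.9187
Total perimeter = 5.919


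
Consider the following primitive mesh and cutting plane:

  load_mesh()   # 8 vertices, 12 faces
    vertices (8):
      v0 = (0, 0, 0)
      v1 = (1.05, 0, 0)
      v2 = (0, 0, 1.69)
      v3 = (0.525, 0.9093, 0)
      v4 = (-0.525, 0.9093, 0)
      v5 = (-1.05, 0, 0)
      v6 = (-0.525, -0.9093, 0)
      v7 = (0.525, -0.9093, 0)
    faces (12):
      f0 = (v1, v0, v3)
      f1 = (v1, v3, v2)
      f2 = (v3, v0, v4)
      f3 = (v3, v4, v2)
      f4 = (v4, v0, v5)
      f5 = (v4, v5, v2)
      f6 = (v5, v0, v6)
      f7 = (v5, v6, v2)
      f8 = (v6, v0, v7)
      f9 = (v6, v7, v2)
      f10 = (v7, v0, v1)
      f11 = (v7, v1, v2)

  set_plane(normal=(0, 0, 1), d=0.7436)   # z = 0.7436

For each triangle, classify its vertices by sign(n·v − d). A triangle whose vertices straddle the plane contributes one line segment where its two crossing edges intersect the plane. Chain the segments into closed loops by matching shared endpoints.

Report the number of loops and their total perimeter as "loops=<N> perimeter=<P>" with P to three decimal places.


loops=1 perimeter=3.528

Straddling triangles (6 of 12):
  (v1,v3,v2) [--+] → (0.294, 0.509208, 0.7436)–(0.588, 0, 0.7436)  len=0.5880
  (v3,v4,v2) [--+] → (-0.294, 0.509208, 0.7436)–(0.294, 0.509208, 0.7436)  len=0.5880
  (v4,v5,v2) [--+] → (-0.588, 0, 0.7436)–(-0.294, 0.509208, 0.7436)  len=0.5880
  (v5,v6,v2) [--+] → (-0.294, -0.509208, 0.7436)–(-0.588, 0, 0.7436)  len=0.5880
  (v6,v7,v2) [--+] → (0.294, -0.509208, 0.7436)–(-0.294, -0.509208, 0.7436)  len=0.5880
  (v7,v1,v2) [--+] → (0.588, 0, 0.7436)–(0.294, -0.509208, 0.7436)  len=0.5880

Chained into 1 loop(s):
  loop 1: 6 segments, perimeter = 3.5279
Total perimeter = 3.528


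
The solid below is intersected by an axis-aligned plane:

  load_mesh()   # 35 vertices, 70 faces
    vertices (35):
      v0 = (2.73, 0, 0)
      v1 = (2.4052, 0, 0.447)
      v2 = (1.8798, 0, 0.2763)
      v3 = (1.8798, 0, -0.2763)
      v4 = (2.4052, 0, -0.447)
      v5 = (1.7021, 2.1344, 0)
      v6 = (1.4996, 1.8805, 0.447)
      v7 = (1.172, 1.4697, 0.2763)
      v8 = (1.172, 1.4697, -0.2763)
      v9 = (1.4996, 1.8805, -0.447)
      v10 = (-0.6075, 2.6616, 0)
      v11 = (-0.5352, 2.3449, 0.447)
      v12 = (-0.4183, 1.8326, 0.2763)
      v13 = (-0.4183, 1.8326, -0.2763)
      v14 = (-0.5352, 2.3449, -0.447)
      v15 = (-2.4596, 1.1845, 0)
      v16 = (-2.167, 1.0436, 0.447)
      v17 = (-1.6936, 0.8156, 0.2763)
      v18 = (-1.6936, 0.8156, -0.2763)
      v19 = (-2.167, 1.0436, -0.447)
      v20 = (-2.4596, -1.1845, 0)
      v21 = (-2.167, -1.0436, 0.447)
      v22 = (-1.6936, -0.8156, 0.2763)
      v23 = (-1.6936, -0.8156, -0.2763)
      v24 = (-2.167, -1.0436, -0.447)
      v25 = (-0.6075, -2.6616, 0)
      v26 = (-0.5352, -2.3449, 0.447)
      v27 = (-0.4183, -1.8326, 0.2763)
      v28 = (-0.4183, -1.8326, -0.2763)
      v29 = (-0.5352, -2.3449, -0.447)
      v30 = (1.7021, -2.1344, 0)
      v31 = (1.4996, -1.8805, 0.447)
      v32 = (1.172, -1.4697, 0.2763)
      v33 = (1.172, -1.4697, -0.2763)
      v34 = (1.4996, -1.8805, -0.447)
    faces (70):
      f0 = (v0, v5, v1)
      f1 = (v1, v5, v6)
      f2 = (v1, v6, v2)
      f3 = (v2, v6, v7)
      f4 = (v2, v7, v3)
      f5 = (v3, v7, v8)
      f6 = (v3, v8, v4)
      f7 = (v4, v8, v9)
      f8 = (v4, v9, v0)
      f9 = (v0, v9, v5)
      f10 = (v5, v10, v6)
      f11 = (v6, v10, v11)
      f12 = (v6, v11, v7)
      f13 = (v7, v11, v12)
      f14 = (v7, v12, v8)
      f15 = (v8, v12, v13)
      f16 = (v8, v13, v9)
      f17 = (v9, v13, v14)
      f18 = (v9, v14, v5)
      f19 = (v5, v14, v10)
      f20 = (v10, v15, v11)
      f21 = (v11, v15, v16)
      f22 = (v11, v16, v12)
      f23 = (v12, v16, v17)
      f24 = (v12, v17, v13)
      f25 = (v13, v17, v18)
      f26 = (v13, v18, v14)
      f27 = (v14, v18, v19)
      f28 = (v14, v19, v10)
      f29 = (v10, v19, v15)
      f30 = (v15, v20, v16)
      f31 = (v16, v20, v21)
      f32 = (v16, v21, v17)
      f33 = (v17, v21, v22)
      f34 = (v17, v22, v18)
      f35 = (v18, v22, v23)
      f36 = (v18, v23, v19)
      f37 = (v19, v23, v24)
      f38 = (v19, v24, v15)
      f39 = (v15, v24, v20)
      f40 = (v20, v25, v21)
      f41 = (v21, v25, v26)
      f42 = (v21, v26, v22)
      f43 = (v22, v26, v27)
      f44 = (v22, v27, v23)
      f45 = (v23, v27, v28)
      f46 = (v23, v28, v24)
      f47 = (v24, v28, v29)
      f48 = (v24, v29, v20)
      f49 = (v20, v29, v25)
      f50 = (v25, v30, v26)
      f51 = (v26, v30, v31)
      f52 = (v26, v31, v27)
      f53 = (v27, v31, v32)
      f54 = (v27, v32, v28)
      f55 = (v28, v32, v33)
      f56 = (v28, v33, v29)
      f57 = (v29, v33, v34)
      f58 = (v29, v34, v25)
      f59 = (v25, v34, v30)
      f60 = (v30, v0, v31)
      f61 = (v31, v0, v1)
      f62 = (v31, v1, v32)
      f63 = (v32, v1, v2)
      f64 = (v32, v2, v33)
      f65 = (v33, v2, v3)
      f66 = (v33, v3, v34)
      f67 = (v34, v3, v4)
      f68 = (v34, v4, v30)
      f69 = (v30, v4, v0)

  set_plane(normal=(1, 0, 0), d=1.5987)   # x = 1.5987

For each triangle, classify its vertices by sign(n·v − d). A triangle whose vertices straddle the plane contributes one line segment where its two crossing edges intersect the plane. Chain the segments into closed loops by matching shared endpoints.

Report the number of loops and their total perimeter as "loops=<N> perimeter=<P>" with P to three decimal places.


loops=2 perimeter=8.206

Straddling triangles (24 of 70):
  (v1,v5,v6) [++-] → (1.5987, 2.00475, 0.228246)–(1.5987, 1.67472, 0.447)  len=0.3960
  (v1,v6,v2) [+-+] → (1.5987, 1.67472, 0.447)–(1.5987, 1.39034, 0.402507)  len=0.2878
  (v2,v6,v7) [+--] → (1.5987, 1.39034, 0.402507)–(1.5987, 0.583686, 0.2763)  len=0.8165
  (v2,v7,v3) [+-+] → (1.5987, 0.583686, 0.2763)–(1.5987, 0.583686, -0.0568371)  len=0.3331
  (v3,v7,v8) [+--] → (1.5987, 0.583686, -0.0568371)–(1.5987, 0.583686, -0.2763)  len=0.2195
  (v3,v8,v4) [+-+] → (1.5987, 0.583686, -0.2763)–(1.5987, 0.961169, -0.335364)  len=0.3821
  (v4,v8,v9) [+--] → (1.5987, 0.961169, -0.335364)–(1.5987, 1.67472, -0.447)  len=0.7222
  (v4,v9,v0) [+-+] → (1.5987, 1.67472, -0.447)–(1.5987, 1.72904, -0.410997)  len=0.0652
  (v0,v9,v5) [+-+] → (1.5987, 1.72904, -0.410997)–(1.5987, 2.00475, -0.228246)  len=0.3308
  (v5,v10,v6) [+--] → (1.5987, 2.158, 0)–(1.5987, 2.00475, 0.228246)  len=0.2749
  (v9,v14,v5) [--+] → (1.5987, 2.14413, -0.0206587)–(1.5987, 2.00475, -0.228246)  len=0.2500
  (v5,v14,v10) [+--] → (1.5987, 2.14413, -0.0206587)–(1.5987, 2.158, 0)  len=0.0249
  (v25,v30,v26) [-+-] → (1.5987, -2.158, 0)–(1.5987, -2.14413, 0.0206587)  len=0.0249
  (v26,v30,v31) [-+-] → (1.5987, -2.14413, 0.0206587)–(1.5987, -2.00475, 0.228246)  len=0.2500
  (v25,v34,v30) [--+] → (1.5987, -2.00475, -0.228246)–(1.5987, -2.158, 0)  len=0.2749
  (v30,v0,v31) [++-] → (1.5987, -1.72904, 0.410997)–(1.5987, -2.00475, 0.228246)  len=0.3308
  (v31,v0,v1) [-++] → (1.5987, -1.72904, 0.410997)–(1.5987, -1.67472, 0.447)  len=0.0652
  (v31,v1,v32) [-+-] → (1.5987, -1.67472, 0.447)–(1.5987, -0.961169, 0.335364)  len=0.7222
  (v32,v1,v2) [-++] → (1.5987, -0.961169, 0.335364)–(1.5987, -0.583686, 0.2763)  len=0.3821
  (v32,v2,v33) [-+-] → (1.5987, -0.583686, 0.2763)–(1.5987, -0.583686, 0.0568371)  len=0.2195
  (v33,v2,v3) [-++] → (1.5987, -0.583686, 0.0568371)–(1.5987, -0.583686, -0.2763)  len=0.3331
  (v33,v3,v34) [-+-] → (1.5987, -0.583686, -0.2763)–(1.5987, -1.39034, -0.402507)  len=0.8165
  (v34,v3,v4) [-++] → (1.5987, -1.39034, -0.402507)–(1.5987, -1.67472, -0.447)  len=0.2878
  (v34,v4,v30) [-++] → (1.5987, -1.67472, -0.447)–(1.5987, -2.00475, -0.228246)  len=0.3960

Chained into 2 loop(s):
  loop 1: 12 segments, perimeter = 4.1030
  loop 2: 12 segments, perimeter = 4.1030
Total perimeter = 8.206
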